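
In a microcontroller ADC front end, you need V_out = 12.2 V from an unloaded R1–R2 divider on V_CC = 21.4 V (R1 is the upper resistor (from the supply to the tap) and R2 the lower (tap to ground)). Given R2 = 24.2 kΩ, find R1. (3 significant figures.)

R1 ≈ 18.2 kΩ

Required fraction k = V_out/V_CC = 0.5701.
R1 = R2·(1/k − 1) = 24.2 × 0.7541 = 18.25 kΩ.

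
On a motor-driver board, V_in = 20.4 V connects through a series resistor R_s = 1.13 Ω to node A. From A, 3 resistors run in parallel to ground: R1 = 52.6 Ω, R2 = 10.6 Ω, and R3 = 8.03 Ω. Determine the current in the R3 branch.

Equivalent of the parallel group: R_p = 4.204 Ω.
Node voltage V_A = V_in · R_p/(R_s + R_p) = 20.4 × 0.7881 = 16.08 V.
I(R3) = V_A / R3 = 16.08/8.03 = 2.002 A.

I ≈ 2.00 A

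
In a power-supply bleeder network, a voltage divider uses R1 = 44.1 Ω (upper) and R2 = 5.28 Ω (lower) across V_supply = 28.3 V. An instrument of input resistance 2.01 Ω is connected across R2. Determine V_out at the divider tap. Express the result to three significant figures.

R2 ‖ R_L = (5.28 × 2.01)/(5.28 + 2.01) = 1.456 Ω.
Then V_out = V_supply · R2'/(R1 + R2') = 28.3 × 1.456/45.56 = 0.9044 V.

V_out ≈ 0.904 V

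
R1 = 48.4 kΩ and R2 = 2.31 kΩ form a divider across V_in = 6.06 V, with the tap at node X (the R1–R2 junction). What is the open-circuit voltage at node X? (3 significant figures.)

V_th ≈ 0.276 V

With X open, the divider is unloaded: V_th = 6.06 × 2.31/50.71 = 0.2761 V.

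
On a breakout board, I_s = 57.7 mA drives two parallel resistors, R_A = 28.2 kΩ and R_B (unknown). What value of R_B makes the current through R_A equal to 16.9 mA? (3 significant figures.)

R_B ≈ 11.7 kΩ

Two-branch current divider: I_A = I_s · R_B/(R_A + R_B).
With f = 0.2929, R_B = R_A · f/(1−f) = 28.2 × 0.4142 = 11.68 kΩ.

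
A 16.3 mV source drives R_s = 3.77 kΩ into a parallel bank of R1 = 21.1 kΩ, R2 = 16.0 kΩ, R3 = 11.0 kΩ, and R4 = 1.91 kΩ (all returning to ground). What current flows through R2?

Equivalent of the parallel group: R_p = 1.381 kΩ.
V_A = 16.3 × 1.381/5.151 = 4.369 mV.
I(R2) = V_A / R2 = 4.369/16.0 = 0.2731 µA.
(Equivalently: I_total = 3.165 µA, then current-divider fraction G_k/ΣG = 0.08628.)

I ≈ 0.273 µA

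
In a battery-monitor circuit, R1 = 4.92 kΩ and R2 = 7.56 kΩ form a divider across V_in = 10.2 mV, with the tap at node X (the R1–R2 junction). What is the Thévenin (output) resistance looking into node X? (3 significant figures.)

With V_in suppressed (replaced by a short), R_th = R1 ‖ R2 = (4.920 × 7.56)/(4.920 + 7.56) = 2.980 kΩ.

R_th ≈ 2.98 kΩ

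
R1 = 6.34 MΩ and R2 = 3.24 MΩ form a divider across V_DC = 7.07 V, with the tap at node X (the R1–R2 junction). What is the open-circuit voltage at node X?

V_th ≈ 2.39 V

With X open, the divider is unloaded: V_th = 7.07 × 3.24/9.580 = 2.391 V.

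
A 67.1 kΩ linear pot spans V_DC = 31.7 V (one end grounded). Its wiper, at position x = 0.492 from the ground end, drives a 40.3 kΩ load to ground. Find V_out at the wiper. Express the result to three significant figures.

Split the track: R_lower = x·R_p = 33.01 kΩ, R_upper = (1−x)·R_p = 34.09 kΩ.
(x·R_p) ‖ R_L = 18.15 kΩ.
Then V_out = V_DC · 18.15/(34.09 + 18.15) = 11.01 V.

V_out ≈ 11.0 V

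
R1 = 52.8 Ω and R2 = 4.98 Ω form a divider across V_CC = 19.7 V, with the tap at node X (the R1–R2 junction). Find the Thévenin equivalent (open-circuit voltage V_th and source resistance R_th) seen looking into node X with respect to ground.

V_th ≈ 1.70 V, R_th ≈ 4.55 Ω

Open-circuit (no load on X): V_th = V_CC · R2/(R1 + R2) = 19.7 × 4.98/(52.80 + 4.98) = 1.698 V.
Zeroing V_CC shorts the top of R1 to ground, so R_th = R1 ‖ R2 = 4.551 Ω.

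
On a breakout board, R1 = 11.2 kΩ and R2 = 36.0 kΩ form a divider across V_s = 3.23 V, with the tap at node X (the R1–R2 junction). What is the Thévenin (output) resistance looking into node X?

Zeroing V_s shorts the top of R1 to ground, so R_th = R1 ‖ R2 = 8.542 kΩ.

R_th ≈ 8.54 kΩ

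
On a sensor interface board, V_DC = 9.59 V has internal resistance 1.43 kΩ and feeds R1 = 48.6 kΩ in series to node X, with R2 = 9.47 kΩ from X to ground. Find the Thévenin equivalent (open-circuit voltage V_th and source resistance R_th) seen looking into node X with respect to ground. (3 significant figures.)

V_th ≈ 1.53 V, R_th ≈ 7.96 kΩ

R1' = 1.43 + 48.6 = 50.03 kΩ (source resistance + R1).
With X open, the divider is unloaded: V_th = 9.59 × 9.47/59.50 = 1.526 V.
Zeroing V_DC shorts the top of R1' to ground, so R_th = R1' ‖ R2 = 7.963 kΩ.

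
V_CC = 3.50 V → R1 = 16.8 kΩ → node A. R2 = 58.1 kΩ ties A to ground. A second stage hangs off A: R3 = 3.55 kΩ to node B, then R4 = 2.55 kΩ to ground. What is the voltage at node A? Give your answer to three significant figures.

V_A ≈ 0.866 V

Looking into the second stage from A: R3 + R4 = 6.100 kΩ appears in parallel with R2.
R2 ‖ (R3+R4) = 5.520 kΩ.
V_A = 3.50 × 5.520/(16.8 + 5.520) = 0.8656 V.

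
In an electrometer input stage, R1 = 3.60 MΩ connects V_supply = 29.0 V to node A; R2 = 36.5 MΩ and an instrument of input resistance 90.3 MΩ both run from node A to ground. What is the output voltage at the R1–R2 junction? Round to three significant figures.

V_out ≈ 25.5 V

R2 ‖ R_L = (36.5 × 90.3)/(36.5 + 90.3) = 25.99 MΩ.
Voltage divider with the loaded lower leg: V_out = 29.0 × 25.99/(3.60 + 25.99) = 29.0 × 0.8784 = 25.47 V.
(Unloaded it would be 26.4 V; the load pulls it down.)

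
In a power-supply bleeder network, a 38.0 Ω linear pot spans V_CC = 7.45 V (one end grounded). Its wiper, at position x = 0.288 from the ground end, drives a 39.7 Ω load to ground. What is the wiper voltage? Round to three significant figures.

V_out ≈ 1.79 V

Lower segment x·R_p = 10.94 Ω; upper segment (1−x)·R_p = 27.06 Ω.
R_L loads the lower segment: effective lower R = 8.579 Ω.
V_out = 7.45 × 8.579/(27.06 + 8.579) = 1.794 V.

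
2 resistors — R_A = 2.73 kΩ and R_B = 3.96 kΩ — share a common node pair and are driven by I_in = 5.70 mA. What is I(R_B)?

I ≈ 2.33 mA

Two-branch current divider: I_k = I_in · R_other/(R_1 + R_2).
I(R_B) = 5.70 × 2.73/(2.73 + 3.96) = 5.70 × 0.4081 = 2.326 mA.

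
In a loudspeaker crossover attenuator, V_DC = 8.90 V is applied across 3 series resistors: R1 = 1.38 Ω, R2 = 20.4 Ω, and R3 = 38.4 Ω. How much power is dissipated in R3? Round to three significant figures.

P ≈ 0.840 W

The common current is I = 8.90/60.18 = 0.1479 A.
P(R3) = I²·R3 = (0.1479)² × 38.4 = 0.8399 W.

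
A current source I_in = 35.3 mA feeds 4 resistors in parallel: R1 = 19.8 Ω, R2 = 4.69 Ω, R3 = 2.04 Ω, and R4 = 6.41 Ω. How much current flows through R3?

ΣG = 1/19.8 + 1/4.69 + 1/2.04 + 1/6.41 = 0.9099.
By the current-divider rule, I = I_in · G_k/ΣG = 35.3 × 0.5387 = 19.02 mA.

I ≈ 19.0 mA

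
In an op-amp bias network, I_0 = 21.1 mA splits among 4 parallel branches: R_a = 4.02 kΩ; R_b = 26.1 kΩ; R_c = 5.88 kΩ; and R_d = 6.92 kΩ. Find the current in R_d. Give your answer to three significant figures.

ΣG = 1/4.02 + 1/26.1 + 1/5.88 + 1/6.92 = 0.6016.
R_d takes the fraction G_k/ΣG = 0.1445/0.6016 = 0.2402, so I = 21.1 × 0.2402 = 5.068 mA.

I ≈ 5.07 mA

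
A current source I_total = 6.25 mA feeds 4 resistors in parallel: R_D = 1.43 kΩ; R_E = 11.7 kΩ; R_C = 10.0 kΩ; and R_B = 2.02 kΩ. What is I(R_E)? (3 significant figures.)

Conductances: ΣG = 1/1.43 + 1/11.7 + 1/10.0 + 1/2.02 = 1.380 (1/kΩ).
Current divider: I(R_E) = I_total · G_k/ΣG = 6.25 × (0.08547/1.380) = 6.25 × 0.06194 = 0.3871 mA.

I ≈ 0.387 mA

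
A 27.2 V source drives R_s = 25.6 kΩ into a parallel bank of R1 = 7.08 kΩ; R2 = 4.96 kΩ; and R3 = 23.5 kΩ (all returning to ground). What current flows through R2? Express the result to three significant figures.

I ≈ 0.505 mA

Parallel bank: R_p = 1/(1/7.08 + 1/4.96 + 1/23.5) = 2.595 kΩ.
V_A = 27.2 × 2.595/28.19 = 2.503 V.
Branch current I = V_A/R2 = 2.503/4.96 = 0.5047 mA.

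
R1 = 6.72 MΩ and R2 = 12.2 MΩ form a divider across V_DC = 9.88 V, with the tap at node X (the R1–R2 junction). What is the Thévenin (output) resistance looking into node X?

With V_DC suppressed (replaced by a short), R_th = R1 ‖ R2 = (6.720 × 12.2)/(6.720 + 12.2) = 4.333 MΩ.

R_th ≈ 4.33 MΩ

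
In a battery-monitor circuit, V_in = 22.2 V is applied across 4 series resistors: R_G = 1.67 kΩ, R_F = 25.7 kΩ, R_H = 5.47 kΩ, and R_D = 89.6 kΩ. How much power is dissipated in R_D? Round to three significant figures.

P ≈ 2.95 mW

Series current I = V_in/ΣR = 22.2/122.4 = 0.1813 mA.
V(R_D) = I·R = 16.25 V; P = V·I = 16.25 × 0.1813 = 2.946 mW.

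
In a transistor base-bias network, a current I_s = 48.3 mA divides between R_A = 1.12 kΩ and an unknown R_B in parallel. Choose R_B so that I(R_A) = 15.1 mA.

R_B ≈ 0.509 kΩ

The fraction through R_A equals R_B/(R_A+R_B).
With f = 0.3126, R_B = R_A · f/(1−f) = 1.12 × 0.4548 = 0.5094 kΩ.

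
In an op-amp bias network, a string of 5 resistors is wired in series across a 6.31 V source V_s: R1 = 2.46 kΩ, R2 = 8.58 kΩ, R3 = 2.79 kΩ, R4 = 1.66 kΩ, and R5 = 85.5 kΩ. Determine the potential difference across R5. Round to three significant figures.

V ≈ 5.34 V

ΣR = 2.46 + 8.58 + 2.79 + 1.66 + 85.5 = 101.0 kΩ.
V = V_s · R/ΣR = 6.31 × 0.8466 = 5.342 V.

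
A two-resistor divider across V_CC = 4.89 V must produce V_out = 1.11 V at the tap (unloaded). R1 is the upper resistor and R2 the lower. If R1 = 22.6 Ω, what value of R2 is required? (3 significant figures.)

V_out/V_CC = R2/(R1+R2) = 0.2270.
R2 = R1 · 0.2270/(1 − 0.2270) = 6.637 Ω.

R2 ≈ 6.64 Ω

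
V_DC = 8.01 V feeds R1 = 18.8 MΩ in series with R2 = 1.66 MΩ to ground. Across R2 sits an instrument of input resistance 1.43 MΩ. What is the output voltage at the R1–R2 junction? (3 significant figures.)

R2 ‖ R_L = (1.66 × 1.43)/(1.66 + 1.43) = 0.7682 MΩ.
Then V_out = V_DC · R2'/(R1 + R2') = 8.01 × 0.7682/19.57 = 0.3145 V.

V_out ≈ 0.314 V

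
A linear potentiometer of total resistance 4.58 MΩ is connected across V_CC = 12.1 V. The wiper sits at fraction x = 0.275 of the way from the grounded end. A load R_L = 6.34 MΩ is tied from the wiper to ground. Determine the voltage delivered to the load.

Lower segment x·R_p = 1.260 MΩ; upper segment (1−x)·R_p = 3.321 MΩ.
R_L loads the lower segment: effective lower R = 1.051 MΩ.
V_out = 12.1 × 1.051/(3.321 + 1.051) = 2.909 V.

V_out ≈ 2.91 V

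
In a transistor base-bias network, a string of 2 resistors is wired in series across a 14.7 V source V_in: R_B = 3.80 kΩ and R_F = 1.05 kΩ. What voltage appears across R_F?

V ≈ 3.18 V

Series total: ΣR = 3.80 + 1.05 = 4.850 kΩ.
By the voltage-divider rule, V = 14.7 × 1.050/4.850 = 3.182 V.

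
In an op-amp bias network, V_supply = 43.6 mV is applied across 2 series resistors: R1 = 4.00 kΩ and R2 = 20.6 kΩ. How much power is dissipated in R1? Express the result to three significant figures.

P ≈ 12.6 nW

The common current is I = 43.6/24.60 = 1.772 µA.
V(R1) = I·R = 7.089 mV; P = V·I = 7.089 × 1.772 = 12.57 nW.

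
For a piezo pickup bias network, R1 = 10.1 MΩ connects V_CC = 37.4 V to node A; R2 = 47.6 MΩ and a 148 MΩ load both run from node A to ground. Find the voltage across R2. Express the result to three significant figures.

The load sits in parallel with R2, giving an effective lower resistance R2' = R2·R_L/(R2+R_L) = 36.02 MΩ.
Voltage divider with the loaded lower leg: V_out = 37.4 × 36.02/(10.1 + 36.02) = 37.4 × 0.7810 = 29.21 V.

V_out ≈ 29.2 V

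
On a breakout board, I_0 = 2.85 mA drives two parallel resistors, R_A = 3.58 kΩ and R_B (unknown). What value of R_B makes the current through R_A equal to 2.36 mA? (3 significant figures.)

Two-branch current divider: I_A = I_0 · R_B/(R_A + R_B).
With f = 0.8281, R_B = R_A · f/(1−f) = 3.58 × 4.816 = 17.24 kΩ.

R_B ≈ 17.2 kΩ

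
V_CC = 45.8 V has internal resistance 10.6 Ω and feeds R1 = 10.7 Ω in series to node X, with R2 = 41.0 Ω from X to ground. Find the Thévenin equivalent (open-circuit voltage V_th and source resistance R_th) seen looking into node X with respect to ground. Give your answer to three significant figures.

R1' = 10.6 + 10.7 = 21.30 Ω (source resistance + R1).
V_th is the unloaded tap voltage: V_CC · R2/(R1'+R2) = 45.8 × 0.6581 = 30.14 V.
With V_CC suppressed (replaced by a short), R_th = R1' ‖ R2 = (21.30 × 41.0)/(21.30 + 41.0) = 14.02 Ω.

V_th ≈ 30.1 V, R_th ≈ 14.0 Ω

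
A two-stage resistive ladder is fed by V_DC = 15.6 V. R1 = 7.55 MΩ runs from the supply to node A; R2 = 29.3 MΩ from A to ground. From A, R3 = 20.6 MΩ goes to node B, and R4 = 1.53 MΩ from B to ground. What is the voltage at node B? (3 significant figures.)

V_B ≈ 0.675 V

Node A sees R2 in parallel with the series input of stage 2, R3 + R4 = 22.13 MΩ.
R2 ‖ (R3+R4) = 12.61 MΩ.
First divider: V_A = V_DC · 12.61/(7.55 + 12.61) = 9.757 V.
Stage 2 is unloaded, so V_B = V_A · R4/(R3+R4) = 9.757 × 1.53/22.13 = 0.6746 V.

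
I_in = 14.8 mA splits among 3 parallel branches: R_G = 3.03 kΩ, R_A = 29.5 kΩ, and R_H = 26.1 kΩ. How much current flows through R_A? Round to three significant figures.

I ≈ 1.25 mA

ΣG = 1/3.03 + 1/29.5 + 1/26.1 = 0.4022.
Current divider: I(R_A) = I_in · G_k/ΣG = 14.8 × (0.03390/0.4022) = 14.8 × 0.08427 = 1.247 mA.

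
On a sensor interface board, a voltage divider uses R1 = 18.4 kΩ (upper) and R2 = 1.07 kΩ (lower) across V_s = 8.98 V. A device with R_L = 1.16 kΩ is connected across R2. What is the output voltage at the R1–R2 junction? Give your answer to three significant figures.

V_out ≈ 0.264 V

First combine the lower leg with the load: R2 ‖ R_L = 0.5566 kΩ.
Now apply the divider: V_out = 8.98 × 0.02936 = 0.2637 V.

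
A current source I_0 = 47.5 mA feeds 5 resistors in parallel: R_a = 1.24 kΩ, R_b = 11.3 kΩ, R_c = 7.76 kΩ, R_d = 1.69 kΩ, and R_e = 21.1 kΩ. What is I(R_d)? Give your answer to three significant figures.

I ≈ 16.9 mA

Total conductance ΣG = 1/1.24 + 1/11.3 + 1/7.76 + 1/1.69 + 1/21.1 = 1.663 (units of 1/kΩ).
Current divider: I(R_d) = I_0 · G_k/ΣG = 47.5 × (0.5917/1.663) = 47.5 × 0.3558 = 16.90 mA.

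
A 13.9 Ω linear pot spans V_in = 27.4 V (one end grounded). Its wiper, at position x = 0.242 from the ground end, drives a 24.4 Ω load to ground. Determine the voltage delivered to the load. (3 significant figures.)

Lower segment x·R_p = 3.364 Ω; upper segment (1−x)·R_p = 10.54 Ω.
R_L loads the lower segment: effective lower R = 2.956 Ω.
Loaded-divider output: V_out = 27.4 × 0.2191 = 6.003 V.

V_out ≈ 6.00 V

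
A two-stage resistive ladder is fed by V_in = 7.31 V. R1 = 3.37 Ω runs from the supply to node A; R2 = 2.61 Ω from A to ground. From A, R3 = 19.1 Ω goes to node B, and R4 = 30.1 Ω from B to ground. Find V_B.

V_B ≈ 1.90 V

Looking into the second stage from A: R3 + R4 = 49.20 Ω appears in parallel with R2.
Effective lower resistance at A: R2 ‖ 49.20 = 2.479 Ω.
So V_A = 7.31 × 0.4238 = 3.098 V.
Stage 2 is unloaded, so V_B = V_A · R4/(R3+R4) = 3.098 × 30.1/49.20 = 1.895 V.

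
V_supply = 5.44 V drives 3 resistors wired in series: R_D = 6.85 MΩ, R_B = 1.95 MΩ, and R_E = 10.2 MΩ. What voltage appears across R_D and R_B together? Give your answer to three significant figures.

V ≈ 2.52 V

Total series resistance ΣR = 6.85 + 1.95 + 10.2 = 19.00 MΩ.
R_{R_D..R_B} = 6.85 + 1.95 = 8.800 MΩ.
By the voltage-divider rule, V = 5.44 × 8.800/19.00 = 2.520 V.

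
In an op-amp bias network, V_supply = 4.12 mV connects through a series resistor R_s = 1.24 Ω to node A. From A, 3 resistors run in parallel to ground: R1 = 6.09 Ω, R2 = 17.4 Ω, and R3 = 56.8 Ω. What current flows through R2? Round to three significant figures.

I ≈ 0.183 mA

Parallel bank: R_p = 1/(1/6.09 + 1/17.4 + 1/56.8) = 4.179 Ω.
V_A by voltage divider: V_A = 4.12 × 4.179/(1.24 + 4.179) = 3.177 mV.
I(R2) = V_A / R2 = 3.177/17.4 = 0.1826 mA.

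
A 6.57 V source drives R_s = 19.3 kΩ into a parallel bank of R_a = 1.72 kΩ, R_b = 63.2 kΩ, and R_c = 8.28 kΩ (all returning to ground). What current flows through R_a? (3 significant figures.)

Combine the parallel branches: R_p = (1/1.72 + 1/63.2 + 1/8.28)⁻¹ = 1.393 kΩ.
V_A by voltage divider: V_A = 6.57 × 1.393/(19.3 + 1.393) = 0.4422 V.
I(R_a) = V_A / R_a = 0.4422/1.72 = 0.2571 mA.

I ≈ 0.257 mA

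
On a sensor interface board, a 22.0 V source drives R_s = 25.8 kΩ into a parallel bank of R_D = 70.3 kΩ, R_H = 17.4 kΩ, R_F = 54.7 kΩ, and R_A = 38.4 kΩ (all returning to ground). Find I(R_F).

I ≈ 0.101 mA

Combine the parallel branches: R_p = (1/70.3 + 1/17.4 + 1/54.7 + 1/38.4)⁻¹ = 8.619 kΩ.
Node voltage V_A = V_CC · R_p/(R_s + R_p) = 22.0 × 0.2504 = 5.509 V.
Branch current I = V_A/R_F = 5.509/54.7 = 0.1007 mA.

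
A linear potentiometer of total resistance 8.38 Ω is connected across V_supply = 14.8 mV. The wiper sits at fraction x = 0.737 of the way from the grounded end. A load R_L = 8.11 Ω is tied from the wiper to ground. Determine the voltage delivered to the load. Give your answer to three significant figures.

V_out ≈ 9.09 mV

Split the track: R_lower = x·R_p = 6.176 Ω, R_upper = (1−x)·R_p = 2.204 Ω.
Lower segment in parallel with the load: 6.176 ‖ 8.11 = 3.506 Ω.
Loaded-divider output: V_out = 14.8 × 0.6140 = 9.088 mV.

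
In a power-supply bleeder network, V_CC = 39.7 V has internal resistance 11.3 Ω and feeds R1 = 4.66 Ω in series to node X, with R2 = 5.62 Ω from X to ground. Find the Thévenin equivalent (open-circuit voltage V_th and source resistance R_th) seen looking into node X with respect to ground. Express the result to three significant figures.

V_th ≈ 10.3 V, R_th ≈ 4.16 Ω

R1' = 11.3 + 4.66 = 15.96 Ω (source resistance + R1).
Open-circuit (no load on X): V_th = V_CC · R2/(R1' + R2) = 39.7 × 5.62/(15.96 + 5.62) = 10.34 V.
Looking into X with the source shorted: R_th = R1'·R2/(R1'+R2) = 15.96 × 5.62/21.58 = 4.156 Ω.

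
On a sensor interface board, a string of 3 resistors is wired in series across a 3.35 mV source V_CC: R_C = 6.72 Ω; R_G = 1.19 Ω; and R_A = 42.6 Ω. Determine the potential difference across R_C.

V ≈ 0.446 mV

Series total: ΣR = 6.72 + 1.19 + 42.6 = 50.51 Ω.
V = V_CC · R/ΣR = 3.35 × 0.1330 = 0.4457 mV.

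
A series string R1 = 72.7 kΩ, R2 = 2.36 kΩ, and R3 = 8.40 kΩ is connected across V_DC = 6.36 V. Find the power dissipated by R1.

The common current is I = 6.36/83.46 = 0.07620 mA.
P = I²R = 0.005807 × 72.7 = 0.4222 mW.

P ≈ 0.422 mW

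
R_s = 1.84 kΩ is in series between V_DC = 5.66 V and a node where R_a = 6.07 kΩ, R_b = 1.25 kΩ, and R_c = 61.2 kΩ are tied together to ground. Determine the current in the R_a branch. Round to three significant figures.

I ≈ 0.332 mA

Equivalent of the parallel group: R_p = 1.019 kΩ.
V_A by voltage divider: V_A = 5.66 × 1.019/(1.84 + 1.019) = 2.018 V.
Branch current I = V_A/R_a = 2.018/6.07 = 0.3324 mA.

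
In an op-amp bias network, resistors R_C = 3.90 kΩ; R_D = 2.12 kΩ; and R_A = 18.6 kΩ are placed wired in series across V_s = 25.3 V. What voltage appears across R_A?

Total series resistance ΣR = 3.90 + 2.12 + 18.6 = 24.62 kΩ.
V = V_s · R/ΣR = 25.3 × 0.7555 = 19.11 V.

V ≈ 19.1 V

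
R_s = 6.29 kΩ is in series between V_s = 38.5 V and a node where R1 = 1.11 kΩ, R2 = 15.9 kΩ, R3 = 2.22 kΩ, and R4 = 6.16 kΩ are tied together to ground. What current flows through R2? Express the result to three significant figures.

Equivalent of the parallel group: R_p = 0.6343 kΩ.
Node voltage V_A = V_s · R_p/(R_s + R_p) = 38.5 × 0.09160 = 3.527 V.
Branch current I = V_A/R2 = 3.527/15.9 = 0.2218 mA.
(Check via current divider: I_total = 5.560 mA; share G_k/ΣG = 0.03989 → same result.)

I ≈ 0.222 mA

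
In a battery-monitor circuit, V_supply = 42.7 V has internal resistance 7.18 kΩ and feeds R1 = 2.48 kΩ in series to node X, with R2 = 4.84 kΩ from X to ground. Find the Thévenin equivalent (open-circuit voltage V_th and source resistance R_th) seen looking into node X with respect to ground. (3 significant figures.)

R1' = 7.18 + 2.48 = 9.660 kΩ (source resistance + R1).
With X open, the divider is unloaded: V_th = 42.7 × 4.84/14.50 = 14.25 V.
Looking into X with the source shorted: R_th = R1'·R2/(R1'+R2) = 9.660 × 4.84/14.50 = 3.224 kΩ.

V_th ≈ 14.3 V, R_th ≈ 3.22 kΩ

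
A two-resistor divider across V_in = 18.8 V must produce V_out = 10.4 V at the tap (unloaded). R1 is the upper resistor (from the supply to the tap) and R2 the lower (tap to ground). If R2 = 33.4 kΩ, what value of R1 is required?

V_out/V_in = R2/(R1+R2) = 0.5532.
Rearranging, R1 = R2·(1−k)/k = 33.4 × 0.8077 = 26.98 kΩ.

R1 ≈ 27.0 kΩ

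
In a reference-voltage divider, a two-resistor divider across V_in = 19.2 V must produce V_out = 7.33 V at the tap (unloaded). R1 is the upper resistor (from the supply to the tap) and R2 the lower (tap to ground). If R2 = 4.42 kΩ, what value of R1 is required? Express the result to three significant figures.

Required fraction k = V_out/V_in = 0.3818.
R1 = R2·(1/k − 1) = 4.42 × 1.619 = 7.158 kΩ.

R1 ≈ 7.16 kΩ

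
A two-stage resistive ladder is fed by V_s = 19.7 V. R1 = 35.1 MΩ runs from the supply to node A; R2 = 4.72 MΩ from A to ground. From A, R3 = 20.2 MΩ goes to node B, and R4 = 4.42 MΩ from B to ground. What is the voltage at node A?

V_A ≈ 2.00 V

The second stage (R3 + R4 = 24.62 MΩ) loads node A in parallel with R2.
Effective lower resistance at A: R2 ‖ 24.62 = 3.961 MΩ.
So V_A = 19.7 × 0.1014 = 1.998 V.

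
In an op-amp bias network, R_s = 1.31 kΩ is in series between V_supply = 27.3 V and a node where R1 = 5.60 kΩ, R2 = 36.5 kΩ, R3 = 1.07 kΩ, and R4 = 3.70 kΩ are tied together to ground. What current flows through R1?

I ≈ 1.71 mA

Parallel bank: R_p = 1/(1/5.60 + 1/36.5 + 1/1.07 + 1/3.70) = 0.7088 kΩ.
V_A = 27.3 × 0.7088/2.019 = 9.585 V.
Branch current I = V_A/R1 = 9.585/5.60 = 1.712 mA.
(Equivalently: I_total = 13.52 mA, then current-divider fraction G_k/ΣG = 0.1266.)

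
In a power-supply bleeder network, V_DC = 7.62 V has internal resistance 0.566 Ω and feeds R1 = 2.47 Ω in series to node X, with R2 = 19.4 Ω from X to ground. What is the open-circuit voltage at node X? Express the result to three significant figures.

V_th ≈ 6.59 V

R1' = 0.566 + 2.47 = 3.036 Ω (source resistance + R1).
With X open, the divider is unloaded: V_th = 7.62 × 19.4/22.44 = 6.589 V.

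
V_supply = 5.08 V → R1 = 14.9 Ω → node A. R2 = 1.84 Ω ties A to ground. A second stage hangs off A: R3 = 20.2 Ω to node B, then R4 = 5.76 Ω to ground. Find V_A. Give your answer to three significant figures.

V_A ≈ 0.525 V

Looking into the second stage from A: R3 + R4 = 25.96 Ω appears in parallel with R2.
Effective lower resistance at A: R2 ‖ 25.96 = 1.718 Ω.
First divider: V_A = V_supply · 1.718/(14.9 + 1.718) = 0.5252 V.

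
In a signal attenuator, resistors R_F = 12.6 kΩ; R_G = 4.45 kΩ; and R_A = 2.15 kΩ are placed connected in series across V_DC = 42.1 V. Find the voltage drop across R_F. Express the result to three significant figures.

V ≈ 27.6 V

Total series resistance ΣR = 12.6 + 4.45 + 2.15 = 19.20 kΩ.
Voltage divider: V = V_DC · (12.60 / 19.20) = 42.1 × 0.6562 = 27.63 V.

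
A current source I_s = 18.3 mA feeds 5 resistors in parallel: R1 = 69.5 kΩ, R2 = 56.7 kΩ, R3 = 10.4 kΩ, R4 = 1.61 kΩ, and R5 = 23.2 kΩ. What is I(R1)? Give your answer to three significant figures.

Conductances: ΣG = 1/69.5 + 1/56.7 + 1/10.4 + 1/1.61 + 1/23.2 = 0.7924 (1/kΩ).
By the current-divider rule, I = I_s · G_k/ΣG = 18.3 × 0.01816 = 0.3323 mA.

I ≈ 0.332 mA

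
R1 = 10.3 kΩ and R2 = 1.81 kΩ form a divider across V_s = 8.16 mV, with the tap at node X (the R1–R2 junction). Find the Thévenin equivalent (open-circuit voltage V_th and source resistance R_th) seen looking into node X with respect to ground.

V_th ≈ 1.22 mV, R_th ≈ 1.54 kΩ

Open-circuit (no load on X): V_th = V_s · R2/(R1 + R2) = 8.16 × 1.81/(10.30 + 1.81) = 1.220 mV.
Zeroing V_s shorts the top of R1 to ground, so R_th = R1 ‖ R2 = 1.539 kΩ.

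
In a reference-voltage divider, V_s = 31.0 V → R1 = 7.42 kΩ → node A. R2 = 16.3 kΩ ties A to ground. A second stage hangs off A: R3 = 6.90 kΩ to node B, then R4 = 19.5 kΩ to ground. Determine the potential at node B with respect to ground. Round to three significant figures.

Node A sees R2 in parallel with the series input of stage 2, R3 + R4 = 26.40 kΩ.
Effective lower resistance at A: R2 ‖ 26.40 = 10.08 kΩ.
So V_A = 31.0 × 0.5759 = 17.85 V.
Stage 2 is unloaded, so V_B = V_A · R4/(R3+R4) = 17.85 × 19.5/26.40 = 13.19 V.

V_B ≈ 13.2 V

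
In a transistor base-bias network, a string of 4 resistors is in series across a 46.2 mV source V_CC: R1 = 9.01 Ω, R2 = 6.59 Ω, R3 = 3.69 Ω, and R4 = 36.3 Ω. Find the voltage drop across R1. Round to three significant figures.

V ≈ 7.49 mV

Series total: ΣR = 9.01 + 6.59 + 3.69 + 36.3 = 55.59 Ω.
By the voltage-divider rule, V = 46.2 × 9.010/55.59 = 7.488 mV.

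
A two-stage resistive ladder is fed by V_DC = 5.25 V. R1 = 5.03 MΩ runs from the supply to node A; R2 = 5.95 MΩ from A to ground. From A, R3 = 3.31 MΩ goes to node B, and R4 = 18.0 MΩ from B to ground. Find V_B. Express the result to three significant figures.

Node A sees R2 in parallel with the series input of stage 2, R3 + R4 = 21.31 MΩ.
R2 ‖ (R3+R4) = 4.651 MΩ.
First divider: V_A = V_DC · 4.651/(5.03 + 4.651) = 2.522 V.
Stage 2 is unloaded, so V_B = V_A · R4/(R3+R4) = 2.522 × 18.0/21.31 = 2.131 V.

V_B ≈ 2.13 V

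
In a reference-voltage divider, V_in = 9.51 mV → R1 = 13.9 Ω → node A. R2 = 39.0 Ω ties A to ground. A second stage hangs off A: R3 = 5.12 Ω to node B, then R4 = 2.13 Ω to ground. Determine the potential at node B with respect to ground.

Looking into the second stage from A: R3 + R4 = 7.250 Ω appears in parallel with R2.
Effective lower resistance at A: R2 ‖ 7.250 = 6.114 Ω.
V_A = 9.51 × 6.114/(13.9 + 6.114) = 2.905 mV.
V_B = V_A × 0.2938 = 0.8535 mV.

V_B ≈ 0.853 mV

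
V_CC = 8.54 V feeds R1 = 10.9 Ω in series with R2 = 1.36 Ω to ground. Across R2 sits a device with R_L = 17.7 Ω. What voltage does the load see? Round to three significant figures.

V_out ≈ 0.887 V

R2 ‖ R_L = (1.36 × 17.7)/(1.36 + 17.7) = 1.263 Ω.
Then V_out = V_CC · R2'/(R1 + R2') = 8.54 × 1.263/12.16 = 0.8868 V.
(Unloaded it would be 0.947 V; the load pulls it down.)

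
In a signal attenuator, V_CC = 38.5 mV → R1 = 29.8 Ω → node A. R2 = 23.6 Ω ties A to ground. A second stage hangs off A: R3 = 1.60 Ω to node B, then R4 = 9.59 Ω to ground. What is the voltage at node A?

V_A ≈ 7.82 mV

Node A sees R2 in parallel with the series input of stage 2, R3 + R4 = 11.19 Ω.
Effective lower resistance at A: R2 ‖ 11.19 = 7.591 Ω.
First divider: V_A = V_CC · 7.591/(29.8 + 7.591) = 7.816 mV.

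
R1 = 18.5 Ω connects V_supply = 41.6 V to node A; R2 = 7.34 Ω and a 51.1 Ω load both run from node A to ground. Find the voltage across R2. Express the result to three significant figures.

The load sits in parallel with R2, giving an effective lower resistance R2' = R2·R_L/(R2+R_L) = 6.418 Ω.
Then V_out = V_supply · R2'/(R1 + R2') = 41.6 × 6.418/24.92 = 10.71 V.

V_out ≈ 10.7 V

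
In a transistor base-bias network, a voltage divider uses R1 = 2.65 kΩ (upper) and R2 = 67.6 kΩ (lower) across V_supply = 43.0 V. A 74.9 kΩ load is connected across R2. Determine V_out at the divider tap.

The load sits in parallel with R2, giving an effective lower resistance R2' = R2·R_L/(R2+R_L) = 35.53 kΩ.
Voltage divider with the loaded lower leg: V_out = 43.0 × 35.53/(2.65 + 35.53) = 43.0 × 0.9306 = 40.02 V.
(Unloaded it would be 41.4 V; the load pulls it down.)

V_out ≈ 40.0 V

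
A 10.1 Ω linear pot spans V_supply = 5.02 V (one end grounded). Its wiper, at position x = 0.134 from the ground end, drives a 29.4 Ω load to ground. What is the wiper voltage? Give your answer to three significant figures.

V_out ≈ 0.647 V

Split the track: R_lower = x·R_p = 1.353 Ω, R_upper = (1−x)·R_p = 8.747 Ω.
(x·R_p) ‖ R_L = 1.294 Ω.
V_out = 5.02 × 1.294/(8.747 + 1.294) = 0.6469 V.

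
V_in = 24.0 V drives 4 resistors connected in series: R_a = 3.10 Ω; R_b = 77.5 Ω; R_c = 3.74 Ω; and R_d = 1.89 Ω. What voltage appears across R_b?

V ≈ 21.6 V

Series total: ΣR = 3.10 + 77.5 + 3.74 + 1.89 = 86.23 Ω.
Voltage divider: V = V_in · (77.50 / 86.23) = 24.0 × 0.8988 = 21.57 V.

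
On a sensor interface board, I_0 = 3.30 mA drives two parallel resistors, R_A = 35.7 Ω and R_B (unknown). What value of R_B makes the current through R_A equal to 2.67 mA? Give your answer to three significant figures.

The fraction through R_A equals R_B/(R_A+R_B).
2.67/3.30 = R_B/(R_A + R_B) → R_B = R_A · (0.8091)/(1 − 0.8091) = 35.7 × 4.238 = 151.3 Ω.

R_B ≈ 151 Ω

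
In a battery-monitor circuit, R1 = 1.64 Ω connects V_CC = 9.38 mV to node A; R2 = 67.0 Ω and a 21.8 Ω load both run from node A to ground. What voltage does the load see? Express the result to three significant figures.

V_out ≈ 8.53 mV

R2 ‖ R_L = (67.0 × 21.8)/(67.0 + 21.8) = 16.45 Ω.
Now apply the divider: V_out = 9.38 × 0.9093 = 8.530 mV.
(Unloaded it would be 9.16 mV; the load pulls it down.)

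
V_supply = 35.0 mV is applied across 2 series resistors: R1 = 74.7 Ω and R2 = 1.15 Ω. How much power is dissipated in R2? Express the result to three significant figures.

The common current is I = 35.0/75.85 = 0.4614 mA.
P(R2) = I²·R2 = (0.4614)² × 1.15 = 0.2449 µW.

P ≈ 0.245 µW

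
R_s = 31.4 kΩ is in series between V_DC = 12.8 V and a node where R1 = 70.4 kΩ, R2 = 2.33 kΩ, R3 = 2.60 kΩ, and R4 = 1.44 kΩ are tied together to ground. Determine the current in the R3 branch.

Combine the parallel branches: R_p = (1/70.4 + 1/2.33 + 1/2.60 + 1/1.44)⁻¹ = 0.6568 kΩ.
Node voltage V_A = V_DC · R_p/(R_s + R_p) = 12.8 × 0.02049 = 0.2623 V.
I(R3) = V_A / R3 = 0.2623/2.60 = 0.1009 mA.

I ≈ 0.101 mA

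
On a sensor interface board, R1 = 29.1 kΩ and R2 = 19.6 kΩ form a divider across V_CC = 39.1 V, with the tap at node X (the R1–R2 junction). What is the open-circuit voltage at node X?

Open-circuit (no load on X): V_th = V_CC · R2/(R1 + R2) = 39.1 × 19.6/(29.10 + 19.6) = 15.74 V.

V_th ≈ 15.7 V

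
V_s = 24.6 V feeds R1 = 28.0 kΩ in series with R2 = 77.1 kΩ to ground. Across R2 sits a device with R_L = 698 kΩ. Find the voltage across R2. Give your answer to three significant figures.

The load sits in parallel with R2, giving an effective lower resistance R2' = R2·R_L/(R2+R_L) = 69.43 kΩ.
Voltage divider with the loaded lower leg: V_out = 24.6 × 69.43/(28.0 + 69.43) = 24.6 × 0.7126 = 17.53 V.
(Unloaded it would be 18.0 V; the load pulls it down.)

V_out ≈ 17.5 V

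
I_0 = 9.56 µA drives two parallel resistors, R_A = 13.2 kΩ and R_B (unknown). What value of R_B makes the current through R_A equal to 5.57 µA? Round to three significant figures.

The fraction through R_A equals R_B/(R_A+R_B).
5.57/9.56 = R_B/(R_A + R_B) → R_B = R_A · (0.5826)/(1 − 0.5826) = 13.2 × 1.396 = 18.43 kΩ.

R_B ≈ 18.4 kΩ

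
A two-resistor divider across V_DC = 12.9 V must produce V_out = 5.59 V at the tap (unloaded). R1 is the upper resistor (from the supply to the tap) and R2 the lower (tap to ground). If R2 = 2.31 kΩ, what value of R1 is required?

Required fraction k = V_out/V_DC = 0.4333.
So R1 = R2 · (V_DC/V_out − 1) = 2.31 × (12.9/5.59 − 1) = 2.31 × 1.308 = 3.021 kΩ.

R1 ≈ 3.02 kΩ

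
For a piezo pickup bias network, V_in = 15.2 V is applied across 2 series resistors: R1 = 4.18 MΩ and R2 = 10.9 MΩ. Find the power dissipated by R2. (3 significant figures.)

P ≈ 11.1 µW

ΣR = 15.08 MΩ → I = 15.2/15.08 = 1.008 µA.
P(R2) = I²·R2 = (1.008)² × 10.9 = 11.07 µW.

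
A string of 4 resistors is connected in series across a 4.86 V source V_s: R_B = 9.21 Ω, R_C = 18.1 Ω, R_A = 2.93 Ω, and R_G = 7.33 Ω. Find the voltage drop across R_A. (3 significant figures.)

Total series resistance ΣR = 9.21 + 18.1 + 2.93 + 7.33 = 37.57 Ω.
By the voltage-divider rule, V = 4.86 × 2.930/37.57 = 0.3790 V.

V ≈ 0.379 V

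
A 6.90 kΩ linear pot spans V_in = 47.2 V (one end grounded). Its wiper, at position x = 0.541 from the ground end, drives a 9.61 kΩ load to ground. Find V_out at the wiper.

Lower segment x·R_p = 3.733 kΩ; upper segment (1−x)·R_p = 3.167 kΩ.
Lower segment in parallel with the load: 3.733 ‖ 9.61 = 2.689 kΩ.
Loaded-divider output: V_out = 47.2 × 0.4591 = 21.67 V.

V_out ≈ 21.7 V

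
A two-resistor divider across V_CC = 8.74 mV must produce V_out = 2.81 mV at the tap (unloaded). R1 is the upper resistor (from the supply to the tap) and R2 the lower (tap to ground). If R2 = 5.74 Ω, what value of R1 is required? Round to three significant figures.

The divider ratio is R2/(R1+R2) = 2.81/8.74 = 0.3215.
R1 = R2·(1/k − 1) = 5.74 × 2.110 = 12.11 Ω.

R1 ≈ 12.1 Ω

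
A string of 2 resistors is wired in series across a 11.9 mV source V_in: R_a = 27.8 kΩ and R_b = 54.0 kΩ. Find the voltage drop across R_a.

ΣR = 27.8 + 54.0 = 81.80 kΩ.
Voltage divider: V = V_in · (27.80 / 81.80) = 11.9 × 0.3399 = 4.044 mV.

V ≈ 4.04 mV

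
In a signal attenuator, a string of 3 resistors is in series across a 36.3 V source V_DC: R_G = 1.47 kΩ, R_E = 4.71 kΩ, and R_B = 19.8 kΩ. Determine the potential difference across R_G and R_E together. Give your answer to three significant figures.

V ≈ 8.63 V

ΣR = 1.47 + 4.71 + 19.8 = 25.98 kΩ.
R_{R_G..R_E} = 1.47 + 4.71 = 6.180 kΩ.
V = V_DC · R/ΣR = 36.3 × 0.2379 = 8.635 V.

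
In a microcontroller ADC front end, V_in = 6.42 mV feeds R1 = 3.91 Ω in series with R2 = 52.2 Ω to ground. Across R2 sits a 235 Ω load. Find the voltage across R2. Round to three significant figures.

V_out ≈ 5.88 mV

R2 ‖ R_L = (52.2 × 235)/(52.2 + 235) = 42.71 Ω.
Now apply the divider: V_out = 6.42 × 0.9161 = 5.882 mV.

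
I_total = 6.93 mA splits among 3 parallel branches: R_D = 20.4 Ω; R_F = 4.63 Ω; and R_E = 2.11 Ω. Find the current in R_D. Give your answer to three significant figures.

I ≈ 0.460 mA

ΣG = 1/20.4 + 1/4.63 + 1/2.11 = 0.7389.
Current divider: I(R_D) = I_total · G_k/ΣG = 6.93 × (0.04902/0.7389) = 6.93 × 0.06634 = 0.4597 mA.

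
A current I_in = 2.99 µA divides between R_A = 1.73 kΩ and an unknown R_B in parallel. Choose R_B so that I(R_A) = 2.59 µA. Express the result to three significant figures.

R_B ≈ 11.2 kΩ

The fraction through R_A equals R_B/(R_A+R_B).
With f = 0.8662, R_B = R_A · f/(1−f) = 1.73 × 6.475 = 11.20 kΩ.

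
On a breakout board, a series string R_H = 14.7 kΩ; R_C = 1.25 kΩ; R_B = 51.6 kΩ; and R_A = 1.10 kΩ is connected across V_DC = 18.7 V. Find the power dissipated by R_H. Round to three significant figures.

The common current is I = 18.7/68.65 = 0.2724 mA.
V(R_H) = I·R = 4.004 V; P = V·I = 4.004 × 0.2724 = 1.091 mW.

P ≈ 1.09 mW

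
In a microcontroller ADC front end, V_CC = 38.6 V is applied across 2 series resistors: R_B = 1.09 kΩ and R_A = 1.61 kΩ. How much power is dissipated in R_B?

The common current is I = 38.6/2.700 = 14.30 mA.
P = I²R = 204.4 × 1.09 = 222.8 mW.

P ≈ 223 mW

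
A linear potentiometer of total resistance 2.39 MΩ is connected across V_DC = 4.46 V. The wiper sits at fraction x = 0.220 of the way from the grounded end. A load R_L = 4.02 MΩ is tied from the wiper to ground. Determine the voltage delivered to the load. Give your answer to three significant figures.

Lower segment x·R_p = 0.5258 MΩ; upper segment (1−x)·R_p = 1.864 MΩ.
R_L loads the lower segment: effective lower R = 0.4650 MΩ.
Then V_out = V_DC · 0.4650/(1.864 + 0.4650) = 0.8904 V.

V_out ≈ 0.890 V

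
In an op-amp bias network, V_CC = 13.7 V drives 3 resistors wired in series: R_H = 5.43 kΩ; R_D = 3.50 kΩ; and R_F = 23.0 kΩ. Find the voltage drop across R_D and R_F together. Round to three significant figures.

V ≈ 11.4 V

Total series resistance ΣR = 5.43 + 3.50 + 23.0 = 31.93 kΩ.
R_{R_D..R_F} = 3.50 + 23.0 = 26.50 kΩ.
Voltage divider: V = V_CC · (26.50 / 31.93) = 13.7 × 0.8299 = 11.37 V.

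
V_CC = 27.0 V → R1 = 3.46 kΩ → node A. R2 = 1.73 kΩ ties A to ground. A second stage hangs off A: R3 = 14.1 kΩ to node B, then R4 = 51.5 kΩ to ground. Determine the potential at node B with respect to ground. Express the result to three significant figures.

Looking into the second stage from A: R3 + R4 = 65.60 kΩ appears in parallel with R2.
R2 ‖ (R3+R4) = 1.686 kΩ.
V_A = 27.0 × 1.686/(3.46 + 1.686) = 8.845 V.
Stage 2 is unloaded, so V_B = V_A · R4/(R3+R4) = 8.845 × 51.5/65.60 = 6.943 V.

V_B ≈ 6.94 V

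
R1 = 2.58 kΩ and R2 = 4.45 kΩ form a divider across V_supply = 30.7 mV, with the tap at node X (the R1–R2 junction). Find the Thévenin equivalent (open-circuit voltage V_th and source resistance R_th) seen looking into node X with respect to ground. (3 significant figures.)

V_th ≈ 19.4 mV, R_th ≈ 1.63 kΩ

With X open, the divider is unloaded: V_th = 30.7 × 4.45/7.030 = 19.43 mV.
Looking into X with the source shorted: R_th = R1·R2/(R1+R2) = 2.580 × 4.45/7.030 = 1.633 kΩ.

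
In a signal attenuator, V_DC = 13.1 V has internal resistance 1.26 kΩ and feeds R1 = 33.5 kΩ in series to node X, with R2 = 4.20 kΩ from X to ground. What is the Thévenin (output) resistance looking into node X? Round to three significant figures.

R_th ≈ 3.75 kΩ

R1' = 1.26 + 33.5 = 34.76 kΩ (source resistance + R1).
With V_DC suppressed (replaced by a short), R_th = R1' ‖ R2 = (34.76 × 4.20)/(34.76 + 4.20) = 3.747 kΩ.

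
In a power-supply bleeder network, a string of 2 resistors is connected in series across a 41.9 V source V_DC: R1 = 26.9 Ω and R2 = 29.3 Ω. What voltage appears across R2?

ΣR = 26.9 + 29.3 = 56.20 Ω.
Voltage divider: V = V_DC · (29.30 / 56.20) = 41.9 × 0.5214 = 21.84 V.

V ≈ 21.8 V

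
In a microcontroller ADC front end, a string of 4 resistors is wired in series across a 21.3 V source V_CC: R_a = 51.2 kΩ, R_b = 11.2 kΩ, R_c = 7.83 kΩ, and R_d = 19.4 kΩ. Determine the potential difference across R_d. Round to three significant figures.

V ≈ 4.61 V

Series total: ΣR = 51.2 + 11.2 + 7.83 + 19.4 = 89.63 kΩ.
Voltage divider: V = V_CC · (19.40 / 89.63) = 21.3 × 0.2164 = 4.610 V.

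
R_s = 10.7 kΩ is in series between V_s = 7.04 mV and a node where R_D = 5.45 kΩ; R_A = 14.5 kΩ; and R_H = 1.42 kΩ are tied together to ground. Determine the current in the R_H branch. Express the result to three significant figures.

Combine the parallel branches: R_p = (1/5.45 + 1/14.5 + 1/1.42)⁻¹ = 1.045 kΩ.
V_A = 7.04 × 1.045/11.75 = 0.6265 mV.
I(R_H) = V_A / R_H = 0.6265/1.42 = 0.4412 µA.
(Check via current divider: I_total = 0.5994 µA; share G_k/ΣG = 0.7361 → same result.)

I ≈ 0.441 µA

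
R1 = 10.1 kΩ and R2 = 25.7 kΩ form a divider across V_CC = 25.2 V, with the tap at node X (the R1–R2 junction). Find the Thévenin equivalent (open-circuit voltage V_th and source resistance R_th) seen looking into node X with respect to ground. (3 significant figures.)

V_th ≈ 18.1 V, R_th ≈ 7.25 kΩ

Open-circuit (no load on X): V_th = V_CC · R2/(R1 + R2) = 25.2 × 25.7/(10.10 + 25.7) = 18.09 V.
With V_CC suppressed (replaced by a short), R_th = R1 ‖ R2 = (10.10 × 25.7)/(10.10 + 25.7) = 7.251 kΩ.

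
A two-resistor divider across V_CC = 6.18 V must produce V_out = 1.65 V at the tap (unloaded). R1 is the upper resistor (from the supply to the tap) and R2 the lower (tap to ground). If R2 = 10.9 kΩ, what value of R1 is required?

Required fraction k = V_out/V_CC = 0.2670.
R1 = R2·(1/k − 1) = 10.9 × 2.745 = 29.93 kΩ.

R1 ≈ 29.9 kΩ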